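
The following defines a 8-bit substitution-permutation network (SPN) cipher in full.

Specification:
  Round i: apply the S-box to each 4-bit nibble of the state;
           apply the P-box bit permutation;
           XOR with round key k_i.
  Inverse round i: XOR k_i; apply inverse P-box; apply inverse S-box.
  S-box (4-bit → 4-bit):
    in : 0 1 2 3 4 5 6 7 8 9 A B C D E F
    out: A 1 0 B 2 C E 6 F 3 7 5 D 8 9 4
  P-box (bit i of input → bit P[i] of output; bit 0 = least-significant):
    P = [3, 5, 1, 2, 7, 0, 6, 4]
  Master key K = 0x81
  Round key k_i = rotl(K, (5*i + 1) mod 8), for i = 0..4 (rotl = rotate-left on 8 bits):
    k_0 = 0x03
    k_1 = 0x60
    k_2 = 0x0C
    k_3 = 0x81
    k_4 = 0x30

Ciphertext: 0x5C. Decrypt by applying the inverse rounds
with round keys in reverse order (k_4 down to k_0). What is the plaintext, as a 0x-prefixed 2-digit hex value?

s_0 = ciphertext = 0x5C
s_1 = InvRound(s_0, k_4) = 0xF3
s_2 = InvRound(s_1, k_3) = 0x57
s_3 = InvRound(s_2, k_2) = 0x6B
s_4 = InvRound(s_3, k_1) = 0x4B
s_5 = InvRound(s_4, k_0) = 0xF1

0xF1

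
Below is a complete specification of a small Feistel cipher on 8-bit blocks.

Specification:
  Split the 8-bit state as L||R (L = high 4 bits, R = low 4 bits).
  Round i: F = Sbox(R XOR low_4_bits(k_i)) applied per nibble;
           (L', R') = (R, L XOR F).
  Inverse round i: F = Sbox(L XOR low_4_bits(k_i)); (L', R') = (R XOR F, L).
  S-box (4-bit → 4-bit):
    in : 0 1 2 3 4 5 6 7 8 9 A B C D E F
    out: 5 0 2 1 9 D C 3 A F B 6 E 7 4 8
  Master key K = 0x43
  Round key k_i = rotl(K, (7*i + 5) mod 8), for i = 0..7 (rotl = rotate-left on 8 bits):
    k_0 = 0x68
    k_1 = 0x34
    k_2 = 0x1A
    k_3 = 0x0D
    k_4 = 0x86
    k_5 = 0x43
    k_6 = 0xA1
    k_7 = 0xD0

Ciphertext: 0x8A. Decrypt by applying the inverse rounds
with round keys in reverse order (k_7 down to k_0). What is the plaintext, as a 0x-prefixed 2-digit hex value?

s_0 = ciphertext = 0x8A
s_1 = InvRound(s_0, k_7) = 0x08
s_2 = InvRound(s_1, k_6) = 0x80
s_3 = InvRound(s_2, k_5) = 0x68
s_4 = InvRound(s_3, k_4) = 0xD6
s_5 = InvRound(s_4, k_3) = 0x3D
s_6 = InvRound(s_5, k_2) = 0x23
s_7 = InvRound(s_6, k_1) = 0xF2
s_8 = InvRound(s_7, k_0) = 0x1F

0x1F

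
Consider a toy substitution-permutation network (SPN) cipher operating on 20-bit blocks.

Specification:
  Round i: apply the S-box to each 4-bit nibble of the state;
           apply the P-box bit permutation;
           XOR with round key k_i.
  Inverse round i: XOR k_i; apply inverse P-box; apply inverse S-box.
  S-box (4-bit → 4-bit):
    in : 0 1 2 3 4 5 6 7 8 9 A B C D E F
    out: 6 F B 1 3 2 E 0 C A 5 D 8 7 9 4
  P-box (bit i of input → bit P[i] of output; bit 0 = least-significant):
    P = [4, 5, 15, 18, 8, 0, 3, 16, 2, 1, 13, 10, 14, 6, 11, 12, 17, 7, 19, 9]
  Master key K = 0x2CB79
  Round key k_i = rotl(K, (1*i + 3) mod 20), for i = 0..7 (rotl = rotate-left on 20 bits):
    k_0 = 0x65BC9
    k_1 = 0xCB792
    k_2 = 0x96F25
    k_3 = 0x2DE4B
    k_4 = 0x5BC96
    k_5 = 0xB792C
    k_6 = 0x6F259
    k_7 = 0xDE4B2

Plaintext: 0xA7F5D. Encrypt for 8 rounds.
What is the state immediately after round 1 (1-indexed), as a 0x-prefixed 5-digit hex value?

0xCFBF8

s_0 = plaintext = 0xA7F5D
s_1 = Round(s_0, k_0) = 0xCFBF8
s_2 = Round(s_1, k_1) = 0x8199E
s_3 = Round(s_2, k_2) = 0x43176
s_4 = Round(s_3, k_3) = 0x43AED
s_5 = Round(s_4, k_4) = 0x65D22
s_6 = Round(s_5, k_5) = 0x65ADB
s_7 = Round(s_6, k_6) = 0xA5184
s_8 = Round(s_7, k_7) = 0x6C0CC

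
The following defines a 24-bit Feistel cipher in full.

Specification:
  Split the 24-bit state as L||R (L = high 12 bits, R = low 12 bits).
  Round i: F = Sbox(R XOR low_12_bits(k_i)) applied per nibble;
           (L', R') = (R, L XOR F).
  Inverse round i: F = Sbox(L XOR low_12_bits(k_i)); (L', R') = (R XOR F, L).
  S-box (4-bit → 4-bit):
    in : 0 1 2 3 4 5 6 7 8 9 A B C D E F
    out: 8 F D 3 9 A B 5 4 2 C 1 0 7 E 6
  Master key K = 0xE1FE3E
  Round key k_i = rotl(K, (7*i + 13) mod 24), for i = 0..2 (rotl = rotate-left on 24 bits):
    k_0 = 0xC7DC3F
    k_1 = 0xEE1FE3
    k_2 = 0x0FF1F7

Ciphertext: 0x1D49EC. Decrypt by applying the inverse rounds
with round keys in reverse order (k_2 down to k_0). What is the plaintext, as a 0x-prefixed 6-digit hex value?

s_0 = ciphertext = 0x1D49EC
s_1 = InvRound(s_0, k_2) = 0x13F1D4
s_2 = InvRound(s_1, k_1) = 0xFA413F
s_3 = InvRound(s_2, k_0) = 0x21EFA4

0x21EFA4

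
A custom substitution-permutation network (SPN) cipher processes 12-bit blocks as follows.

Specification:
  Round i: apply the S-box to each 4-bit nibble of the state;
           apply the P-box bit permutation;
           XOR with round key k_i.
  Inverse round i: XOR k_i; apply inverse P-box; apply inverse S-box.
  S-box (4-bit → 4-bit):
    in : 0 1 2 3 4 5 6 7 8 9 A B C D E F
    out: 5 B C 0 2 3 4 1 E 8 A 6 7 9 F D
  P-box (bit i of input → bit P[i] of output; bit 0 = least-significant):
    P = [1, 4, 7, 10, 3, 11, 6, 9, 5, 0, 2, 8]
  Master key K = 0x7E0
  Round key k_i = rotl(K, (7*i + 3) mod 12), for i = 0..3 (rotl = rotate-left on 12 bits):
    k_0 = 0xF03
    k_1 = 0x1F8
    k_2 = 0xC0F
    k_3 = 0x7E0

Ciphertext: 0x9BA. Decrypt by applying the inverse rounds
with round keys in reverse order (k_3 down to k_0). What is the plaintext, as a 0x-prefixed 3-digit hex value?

s_0 = ciphertext = 0x9BA
s_1 = InvRound(s_0, k_3) = 0x3E1
s_2 = InvRound(s_1, k_2) = 0xFEF
s_3 = InvRound(s_2, k_1) = 0xBA1
s_4 = InvRound(s_3, k_0) = 0x73F

0x73F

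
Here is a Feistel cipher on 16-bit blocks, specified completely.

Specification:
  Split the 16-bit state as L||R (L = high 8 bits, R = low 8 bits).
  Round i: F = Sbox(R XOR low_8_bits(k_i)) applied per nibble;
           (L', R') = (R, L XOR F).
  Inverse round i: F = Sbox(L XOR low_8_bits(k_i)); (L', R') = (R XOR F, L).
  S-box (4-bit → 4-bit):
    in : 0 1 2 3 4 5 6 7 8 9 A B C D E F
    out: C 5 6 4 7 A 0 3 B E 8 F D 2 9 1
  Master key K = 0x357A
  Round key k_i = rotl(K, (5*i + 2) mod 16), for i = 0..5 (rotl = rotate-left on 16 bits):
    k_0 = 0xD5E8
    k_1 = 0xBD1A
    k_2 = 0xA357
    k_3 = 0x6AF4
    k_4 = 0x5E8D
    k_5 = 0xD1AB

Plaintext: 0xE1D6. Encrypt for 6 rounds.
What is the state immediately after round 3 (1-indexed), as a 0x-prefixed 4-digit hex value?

0x209B

s_0 = plaintext = 0xE1D6
s_1 = Round(s_0, k_0) = 0xD6A8
s_2 = Round(s_1, k_1) = 0xA820
s_3 = Round(s_2, k_2) = 0x209B
s_4 = Round(s_3, k_3) = 0x9B21
s_5 = Round(s_4, k_4) = 0x2116
s_6 = Round(s_5, k_5) = 0x16D3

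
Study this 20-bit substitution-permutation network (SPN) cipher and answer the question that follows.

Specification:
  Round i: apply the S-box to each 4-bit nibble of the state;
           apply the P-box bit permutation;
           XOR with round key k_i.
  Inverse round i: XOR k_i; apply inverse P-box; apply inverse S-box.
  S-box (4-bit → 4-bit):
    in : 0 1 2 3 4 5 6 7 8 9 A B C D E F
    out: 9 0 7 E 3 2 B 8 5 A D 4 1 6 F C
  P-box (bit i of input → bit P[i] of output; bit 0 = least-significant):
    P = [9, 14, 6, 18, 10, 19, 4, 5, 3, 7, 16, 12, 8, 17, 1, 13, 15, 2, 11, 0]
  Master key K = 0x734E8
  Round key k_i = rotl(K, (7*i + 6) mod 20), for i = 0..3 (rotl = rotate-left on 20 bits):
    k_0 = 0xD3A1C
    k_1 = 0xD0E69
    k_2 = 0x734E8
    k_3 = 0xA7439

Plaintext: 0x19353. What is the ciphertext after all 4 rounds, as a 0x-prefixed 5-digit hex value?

0x030F7

s_0 = plaintext = 0x19353
s_1 = Round(s_0, k_0) = 0x24ADC
s_2 = Round(s_1, k_1) = 0x69575
s_3 = Round(s_2, k_2) = 0x5D44D
s_4 = Round(s_3, k_3) = 0x030F7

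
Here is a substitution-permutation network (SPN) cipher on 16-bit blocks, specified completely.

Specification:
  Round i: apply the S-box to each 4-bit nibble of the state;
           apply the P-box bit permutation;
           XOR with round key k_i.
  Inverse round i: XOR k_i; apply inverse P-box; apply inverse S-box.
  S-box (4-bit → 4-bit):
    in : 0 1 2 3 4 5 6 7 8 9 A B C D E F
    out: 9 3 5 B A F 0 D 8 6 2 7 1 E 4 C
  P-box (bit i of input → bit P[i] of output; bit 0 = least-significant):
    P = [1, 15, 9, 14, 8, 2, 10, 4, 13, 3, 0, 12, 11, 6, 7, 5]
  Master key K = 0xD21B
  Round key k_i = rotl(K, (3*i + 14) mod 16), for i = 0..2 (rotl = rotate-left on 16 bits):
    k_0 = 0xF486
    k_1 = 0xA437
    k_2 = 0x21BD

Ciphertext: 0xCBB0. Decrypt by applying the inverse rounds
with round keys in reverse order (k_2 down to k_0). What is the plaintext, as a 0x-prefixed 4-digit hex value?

0xDF74

s_0 = ciphertext = 0xCBB0
s_1 = InvRound(s_0, k_2) = 0xCBAD
s_2 = InvRound(s_1, k_1) = 0x2177
s_3 = InvRound(s_2, k_0) = 0xDF74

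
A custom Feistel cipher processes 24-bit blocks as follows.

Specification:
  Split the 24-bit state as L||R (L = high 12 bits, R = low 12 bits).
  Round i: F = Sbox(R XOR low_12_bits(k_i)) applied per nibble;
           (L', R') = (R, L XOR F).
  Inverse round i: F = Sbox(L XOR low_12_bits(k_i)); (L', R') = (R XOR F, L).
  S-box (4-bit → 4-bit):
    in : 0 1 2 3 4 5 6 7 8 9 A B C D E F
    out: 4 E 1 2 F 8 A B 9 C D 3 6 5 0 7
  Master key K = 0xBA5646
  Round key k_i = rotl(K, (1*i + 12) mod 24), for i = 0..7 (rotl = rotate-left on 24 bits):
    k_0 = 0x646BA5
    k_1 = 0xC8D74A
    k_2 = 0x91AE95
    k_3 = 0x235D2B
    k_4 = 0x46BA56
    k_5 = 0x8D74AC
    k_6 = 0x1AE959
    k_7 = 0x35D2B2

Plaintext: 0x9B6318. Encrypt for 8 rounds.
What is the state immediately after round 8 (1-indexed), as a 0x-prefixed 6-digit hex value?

0x54495D

s_0 = plaintext = 0x9B6318
s_1 = Round(s_0, k_0) = 0x318083
s_2 = Round(s_1, k_1) = 0x083874
s_3 = Round(s_2, k_2) = 0x874A8D
s_4 = Round(s_3, k_3) = 0xA8D3AE
s_5 = Round(s_4, k_4) = 0x3AE6F4
s_6 = Round(s_5, k_5) = 0x6F4227
s_7 = Round(s_6, k_6) = 0x227544
s_8 = Round(s_7, k_7) = 0x54495D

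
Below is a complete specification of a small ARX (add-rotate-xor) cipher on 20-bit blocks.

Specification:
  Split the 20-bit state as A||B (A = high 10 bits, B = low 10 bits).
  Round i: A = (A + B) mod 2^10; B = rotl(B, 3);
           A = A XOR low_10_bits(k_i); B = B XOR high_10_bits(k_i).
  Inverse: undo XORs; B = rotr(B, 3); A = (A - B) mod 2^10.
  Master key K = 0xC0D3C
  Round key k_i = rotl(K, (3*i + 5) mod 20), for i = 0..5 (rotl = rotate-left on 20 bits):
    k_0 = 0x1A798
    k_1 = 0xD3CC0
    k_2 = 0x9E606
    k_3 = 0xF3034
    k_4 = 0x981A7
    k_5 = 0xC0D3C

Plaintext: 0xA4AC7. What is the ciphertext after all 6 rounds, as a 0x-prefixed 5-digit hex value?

s_0 = plaintext = 0xA4AC7
s_1 = Round(s_0, k_0) = 0xB0654
s_2 = Round(s_1, k_1) = 0x755EB
s_3 = Round(s_2, k_2) = 0x71922
s_4 = Round(s_3, k_3) = 0xB72DE
s_5 = Round(s_4, k_4) = 0x07495
s_6 = Round(s_5, k_5) = 0x63BAA

0x63BAA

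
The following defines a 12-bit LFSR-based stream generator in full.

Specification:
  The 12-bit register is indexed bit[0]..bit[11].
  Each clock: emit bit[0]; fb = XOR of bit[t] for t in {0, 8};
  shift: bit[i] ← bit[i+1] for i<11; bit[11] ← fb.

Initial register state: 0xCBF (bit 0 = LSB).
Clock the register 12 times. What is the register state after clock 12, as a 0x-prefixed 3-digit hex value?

reg_0 = 0xCBF
clock 1: out=1, reg = 0xE5F
clock 2: out=1, reg = 0xF2F
clock 3: out=1, reg = 0x797
clock 4: out=1, reg = 0x3CB
clock 5: out=1, reg = 0x1E5
clock 6: out=1, reg = 0x0F2
clock 7: out=0, reg = 0x079
clock 8: out=1, reg = 0x83C
clock 9: out=0, reg = 0x41E
clock 10: out=0, reg = 0x20F
clock 11: out=1, reg = 0x907
clock 12: out=1, reg = 0x483

0x483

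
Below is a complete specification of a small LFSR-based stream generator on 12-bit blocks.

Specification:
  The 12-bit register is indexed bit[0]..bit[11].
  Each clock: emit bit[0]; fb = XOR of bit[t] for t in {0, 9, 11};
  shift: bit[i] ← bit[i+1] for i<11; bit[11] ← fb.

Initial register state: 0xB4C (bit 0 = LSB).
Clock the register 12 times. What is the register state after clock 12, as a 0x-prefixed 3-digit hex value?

0x878

reg_0 = 0xB4C
clock 1: out=0, reg = 0x5A6
clock 2: out=0, reg = 0x2D3
clock 3: out=1, reg = 0x169
clock 4: out=1, reg = 0x8B4
clock 5: out=0, reg = 0xC5A
clock 6: out=0, reg = 0xE2D
clock 7: out=1, reg = 0xF16
clock 8: out=0, reg = 0x78B
clock 9: out=1, reg = 0x3C5
clock 10: out=1, reg = 0x1E2
clock 11: out=0, reg = 0x0F1
clock 12: out=1, reg = 0x878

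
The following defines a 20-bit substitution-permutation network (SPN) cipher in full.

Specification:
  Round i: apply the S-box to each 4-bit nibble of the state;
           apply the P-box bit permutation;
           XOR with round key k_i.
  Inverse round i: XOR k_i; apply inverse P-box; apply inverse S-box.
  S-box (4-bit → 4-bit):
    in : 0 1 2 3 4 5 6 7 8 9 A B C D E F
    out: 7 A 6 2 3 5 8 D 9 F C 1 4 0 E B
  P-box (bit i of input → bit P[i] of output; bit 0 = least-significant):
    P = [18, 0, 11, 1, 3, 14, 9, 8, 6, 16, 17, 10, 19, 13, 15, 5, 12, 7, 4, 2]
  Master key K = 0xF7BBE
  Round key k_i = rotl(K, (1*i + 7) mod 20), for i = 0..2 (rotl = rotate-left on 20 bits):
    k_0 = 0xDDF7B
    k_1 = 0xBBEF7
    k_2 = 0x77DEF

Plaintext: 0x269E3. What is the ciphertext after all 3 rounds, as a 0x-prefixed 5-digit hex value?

s_0 = plaintext = 0x269E3
s_1 = Round(s_0, k_0) = 0xE988A
s_2 = Round(s_1, k_1) = 0x31309
s_3 = Round(s_2, k_2) = 0x21744

0x21744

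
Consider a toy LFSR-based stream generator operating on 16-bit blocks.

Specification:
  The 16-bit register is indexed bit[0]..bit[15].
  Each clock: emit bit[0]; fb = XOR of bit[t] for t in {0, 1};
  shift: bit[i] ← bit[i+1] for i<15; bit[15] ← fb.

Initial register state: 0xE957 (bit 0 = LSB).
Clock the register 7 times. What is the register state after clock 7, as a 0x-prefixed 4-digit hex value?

reg_0 = 0xE957
clock 1: out=1, reg = 0x74AB
clock 2: out=1, reg = 0x3A55
clock 3: out=1, reg = 0x9D2A
clock 4: out=0, reg = 0xCE95
clock 5: out=1, reg = 0xE74A
clock 6: out=0, reg = 0xF3A5
clock 7: out=1, reg = 0xF9D2

0xF9D2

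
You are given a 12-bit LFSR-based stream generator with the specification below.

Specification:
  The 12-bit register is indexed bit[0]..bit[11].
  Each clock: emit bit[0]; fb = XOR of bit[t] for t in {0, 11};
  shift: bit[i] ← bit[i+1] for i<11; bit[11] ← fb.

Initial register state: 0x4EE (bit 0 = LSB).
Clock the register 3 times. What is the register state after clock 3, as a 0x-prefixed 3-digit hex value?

reg_0 = 0x4EE
clock 1: out=0, reg = 0x277
clock 2: out=1, reg = 0x93B
clock 3: out=1, reg = 0x49D

0x49D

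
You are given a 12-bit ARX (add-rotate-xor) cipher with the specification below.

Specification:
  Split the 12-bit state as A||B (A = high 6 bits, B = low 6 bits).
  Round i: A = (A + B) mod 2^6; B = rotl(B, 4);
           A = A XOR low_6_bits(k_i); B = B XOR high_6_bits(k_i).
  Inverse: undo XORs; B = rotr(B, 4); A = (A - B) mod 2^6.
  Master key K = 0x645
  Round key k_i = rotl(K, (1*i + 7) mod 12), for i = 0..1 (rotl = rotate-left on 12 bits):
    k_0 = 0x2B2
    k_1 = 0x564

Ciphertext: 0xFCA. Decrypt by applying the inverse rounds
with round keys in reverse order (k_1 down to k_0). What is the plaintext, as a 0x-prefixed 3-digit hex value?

0x35F

s_0 = ciphertext = 0xFCA
s_1 = InvRound(s_0, k_1) = 0x7BD
s_2 = InvRound(s_1, k_0) = 0x35F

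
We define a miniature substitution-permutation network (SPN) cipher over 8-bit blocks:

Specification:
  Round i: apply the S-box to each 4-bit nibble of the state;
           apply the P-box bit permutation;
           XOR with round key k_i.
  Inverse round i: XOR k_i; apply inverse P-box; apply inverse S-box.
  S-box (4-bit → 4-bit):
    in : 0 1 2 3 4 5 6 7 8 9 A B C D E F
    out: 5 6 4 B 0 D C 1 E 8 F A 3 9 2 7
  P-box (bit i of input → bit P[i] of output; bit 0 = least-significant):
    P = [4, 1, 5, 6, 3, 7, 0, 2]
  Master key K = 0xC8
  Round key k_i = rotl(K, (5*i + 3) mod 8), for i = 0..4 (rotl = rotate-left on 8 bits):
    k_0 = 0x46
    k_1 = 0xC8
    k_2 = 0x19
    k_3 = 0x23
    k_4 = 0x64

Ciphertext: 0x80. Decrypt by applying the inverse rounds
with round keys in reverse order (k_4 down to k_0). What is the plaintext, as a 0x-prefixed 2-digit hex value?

0x1A

s_0 = ciphertext = 0x80
s_1 = InvRound(s_0, k_4) = 0xB6
s_2 = InvRound(s_1, k_3) = 0x87
s_3 = InvRound(s_2, k_2) = 0x3C
s_4 = InvRound(s_3, k_1) = 0xB5
s_5 = InvRound(s_4, k_0) = 0x1A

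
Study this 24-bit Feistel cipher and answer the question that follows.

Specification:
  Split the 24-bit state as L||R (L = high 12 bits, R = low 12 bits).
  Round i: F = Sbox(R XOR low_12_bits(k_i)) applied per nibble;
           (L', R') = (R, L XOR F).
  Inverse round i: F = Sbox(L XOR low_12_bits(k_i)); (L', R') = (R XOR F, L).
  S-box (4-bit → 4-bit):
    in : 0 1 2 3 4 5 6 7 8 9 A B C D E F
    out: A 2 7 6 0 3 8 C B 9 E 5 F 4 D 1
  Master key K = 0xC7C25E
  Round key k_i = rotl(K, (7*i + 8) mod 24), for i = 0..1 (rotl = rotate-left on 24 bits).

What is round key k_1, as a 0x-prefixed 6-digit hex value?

0x2F63E1

K = 0xC7C25E
k_0 = rotl(K, (7*0+8) mod 24) = rotl(K, 8) = 0xC25EC7
k_1 = rotl(K, (7*1+8) mod 24) = rotl(K, 15) = 0x2F63E1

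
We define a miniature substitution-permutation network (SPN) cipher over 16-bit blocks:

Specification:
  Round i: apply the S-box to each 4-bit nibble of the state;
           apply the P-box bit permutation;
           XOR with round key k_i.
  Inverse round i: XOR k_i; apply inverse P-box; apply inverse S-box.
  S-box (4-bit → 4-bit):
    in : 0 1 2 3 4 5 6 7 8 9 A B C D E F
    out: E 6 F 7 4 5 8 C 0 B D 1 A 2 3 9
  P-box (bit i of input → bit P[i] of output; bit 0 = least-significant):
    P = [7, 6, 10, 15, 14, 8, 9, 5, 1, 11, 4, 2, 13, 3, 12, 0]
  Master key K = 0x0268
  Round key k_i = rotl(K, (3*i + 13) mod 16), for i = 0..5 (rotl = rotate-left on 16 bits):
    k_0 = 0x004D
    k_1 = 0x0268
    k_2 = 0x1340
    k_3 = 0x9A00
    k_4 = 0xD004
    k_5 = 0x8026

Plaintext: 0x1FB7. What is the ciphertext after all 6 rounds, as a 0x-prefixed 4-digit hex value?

s_0 = plaintext = 0x1FB7
s_1 = Round(s_0, k_0) = 0xD443
s_2 = Round(s_1, k_1) = 0x04B0
s_3 = Round(s_2, k_2) = 0xC719
s_4 = Round(s_3, k_3) = 0x19DD
s_5 = Round(s_4, k_4) = 0xC94A
s_6 = Round(s_5, k_5) = 0x0EA9

0x0EA9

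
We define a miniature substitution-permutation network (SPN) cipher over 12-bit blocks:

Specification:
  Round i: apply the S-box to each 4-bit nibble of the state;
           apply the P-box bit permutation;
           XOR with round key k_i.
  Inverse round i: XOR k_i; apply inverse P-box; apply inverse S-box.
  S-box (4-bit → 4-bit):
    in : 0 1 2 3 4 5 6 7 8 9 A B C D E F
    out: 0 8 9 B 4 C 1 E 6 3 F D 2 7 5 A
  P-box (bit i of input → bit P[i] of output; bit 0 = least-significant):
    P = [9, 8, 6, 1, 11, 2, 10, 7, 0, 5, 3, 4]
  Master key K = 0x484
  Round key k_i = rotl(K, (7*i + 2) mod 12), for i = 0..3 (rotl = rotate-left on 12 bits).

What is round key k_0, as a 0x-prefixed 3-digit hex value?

K = 0x484
k_0 = rotl(K, (7*0+2) mod 12) = rotl(K, 2) = 0x211

0x211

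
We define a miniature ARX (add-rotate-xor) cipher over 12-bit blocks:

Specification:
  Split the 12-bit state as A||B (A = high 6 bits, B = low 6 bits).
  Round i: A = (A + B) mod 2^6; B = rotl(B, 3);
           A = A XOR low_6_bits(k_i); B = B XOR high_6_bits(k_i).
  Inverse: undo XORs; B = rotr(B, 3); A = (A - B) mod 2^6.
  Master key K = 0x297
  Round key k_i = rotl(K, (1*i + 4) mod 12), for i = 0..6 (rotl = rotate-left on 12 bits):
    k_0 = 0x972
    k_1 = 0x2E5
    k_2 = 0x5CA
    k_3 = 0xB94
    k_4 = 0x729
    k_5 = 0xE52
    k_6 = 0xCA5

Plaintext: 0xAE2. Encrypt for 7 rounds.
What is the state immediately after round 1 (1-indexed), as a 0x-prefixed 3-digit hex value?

0xFF1

s_0 = plaintext = 0xAE2
s_1 = Round(s_0, k_0) = 0xFF1
s_2 = Round(s_1, k_1) = 0x545
s_3 = Round(s_2, k_2) = 0x43F
s_4 = Round(s_3, k_3) = 0x6D1
s_5 = Round(s_4, k_4) = 0x156
s_6 = Round(s_5, k_5) = 0x24B
s_7 = Round(s_6, k_6) = 0xC6B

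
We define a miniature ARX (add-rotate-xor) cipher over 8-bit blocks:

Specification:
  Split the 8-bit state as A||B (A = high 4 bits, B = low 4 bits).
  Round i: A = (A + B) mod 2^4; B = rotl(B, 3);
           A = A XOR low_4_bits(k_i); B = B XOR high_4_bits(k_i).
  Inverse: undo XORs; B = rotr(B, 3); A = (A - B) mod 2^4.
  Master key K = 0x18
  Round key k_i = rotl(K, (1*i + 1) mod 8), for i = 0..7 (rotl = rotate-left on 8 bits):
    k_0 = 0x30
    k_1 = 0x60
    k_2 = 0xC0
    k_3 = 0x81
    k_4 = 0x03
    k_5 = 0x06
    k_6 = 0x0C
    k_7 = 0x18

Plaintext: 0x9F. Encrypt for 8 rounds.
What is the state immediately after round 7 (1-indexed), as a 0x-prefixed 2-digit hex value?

s_0 = plaintext = 0x9F
s_1 = Round(s_0, k_0) = 0x8C
s_2 = Round(s_1, k_1) = 0x40
s_3 = Round(s_2, k_2) = 0x4C
s_4 = Round(s_3, k_3) = 0x1E
s_5 = Round(s_4, k_4) = 0xC7
s_6 = Round(s_5, k_5) = 0x5B
s_7 = Round(s_6, k_6) = 0xCD
s_8 = Round(s_7, k_7) = 0x1F

0xCD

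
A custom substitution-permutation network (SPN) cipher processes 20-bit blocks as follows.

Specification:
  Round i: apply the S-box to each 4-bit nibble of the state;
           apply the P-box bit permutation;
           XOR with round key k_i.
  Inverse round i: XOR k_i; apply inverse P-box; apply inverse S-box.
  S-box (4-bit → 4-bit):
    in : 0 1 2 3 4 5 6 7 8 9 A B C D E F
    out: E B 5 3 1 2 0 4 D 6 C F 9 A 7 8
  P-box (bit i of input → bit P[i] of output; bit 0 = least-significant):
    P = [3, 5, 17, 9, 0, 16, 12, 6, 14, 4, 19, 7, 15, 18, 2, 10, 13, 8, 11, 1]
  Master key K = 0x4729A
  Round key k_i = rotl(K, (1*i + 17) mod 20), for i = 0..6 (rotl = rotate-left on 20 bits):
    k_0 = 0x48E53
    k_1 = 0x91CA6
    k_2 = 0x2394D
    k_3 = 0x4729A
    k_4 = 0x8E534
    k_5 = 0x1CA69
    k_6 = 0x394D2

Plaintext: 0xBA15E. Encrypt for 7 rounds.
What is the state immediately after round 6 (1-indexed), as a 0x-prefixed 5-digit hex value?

s_0 = plaintext = 0xBA15E
s_1 = Round(s_0, k_0) = 0x7E3ED
s_2 = Round(s_1, k_1) = 0xCC693
s_3 = Round(s_2, k_2) = 0x38D67
s_4 = Round(s_3, k_3) = 0x6D70E
s_5 = Round(s_4, k_4) = 0x7F15C
s_6 = Round(s_5, k_5) = 0x084F1
s_7 = Round(s_6, k_6) = 0x35BBC

0x084F1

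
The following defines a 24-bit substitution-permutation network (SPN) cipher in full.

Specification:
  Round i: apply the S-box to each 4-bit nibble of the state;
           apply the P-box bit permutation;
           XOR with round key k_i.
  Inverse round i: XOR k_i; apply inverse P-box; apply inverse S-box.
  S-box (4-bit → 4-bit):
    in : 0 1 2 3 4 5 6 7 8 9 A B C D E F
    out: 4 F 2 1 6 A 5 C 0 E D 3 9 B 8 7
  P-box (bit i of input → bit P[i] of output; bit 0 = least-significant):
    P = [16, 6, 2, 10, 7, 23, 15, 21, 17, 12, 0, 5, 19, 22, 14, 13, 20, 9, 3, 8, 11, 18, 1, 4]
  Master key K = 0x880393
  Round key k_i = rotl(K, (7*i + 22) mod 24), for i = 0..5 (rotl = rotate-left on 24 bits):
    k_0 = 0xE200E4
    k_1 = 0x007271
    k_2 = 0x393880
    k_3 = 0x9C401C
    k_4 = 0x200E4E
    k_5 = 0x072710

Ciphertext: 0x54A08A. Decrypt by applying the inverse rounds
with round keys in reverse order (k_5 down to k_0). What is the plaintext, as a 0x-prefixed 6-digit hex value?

0x9C1E38

s_0 = ciphertext = 0x54A08A
s_1 = InvRound(s_0, k_5) = 0x71236C
s_2 = InvRound(s_1, k_4) = 0x6C5E8C
s_3 = InvRound(s_2, k_3) = 0xCB22DE
s_4 = InvRound(s_3, k_2) = 0xAF2B54
s_5 = InvRound(s_4, k_1) = 0xBE6156
s_6 = InvRound(s_5, k_0) = 0x9C1E38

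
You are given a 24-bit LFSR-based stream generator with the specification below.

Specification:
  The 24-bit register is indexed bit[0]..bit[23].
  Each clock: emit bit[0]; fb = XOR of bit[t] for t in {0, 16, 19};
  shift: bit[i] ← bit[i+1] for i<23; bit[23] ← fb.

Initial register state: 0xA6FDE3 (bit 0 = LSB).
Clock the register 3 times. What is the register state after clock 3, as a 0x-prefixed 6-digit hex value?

reg_0 = 0xA6FDE3
clock 1: out=1, reg = 0xD37EF1
clock 2: out=1, reg = 0x69BF78
clock 3: out=0, reg = 0x34DFBC

0x34DFBC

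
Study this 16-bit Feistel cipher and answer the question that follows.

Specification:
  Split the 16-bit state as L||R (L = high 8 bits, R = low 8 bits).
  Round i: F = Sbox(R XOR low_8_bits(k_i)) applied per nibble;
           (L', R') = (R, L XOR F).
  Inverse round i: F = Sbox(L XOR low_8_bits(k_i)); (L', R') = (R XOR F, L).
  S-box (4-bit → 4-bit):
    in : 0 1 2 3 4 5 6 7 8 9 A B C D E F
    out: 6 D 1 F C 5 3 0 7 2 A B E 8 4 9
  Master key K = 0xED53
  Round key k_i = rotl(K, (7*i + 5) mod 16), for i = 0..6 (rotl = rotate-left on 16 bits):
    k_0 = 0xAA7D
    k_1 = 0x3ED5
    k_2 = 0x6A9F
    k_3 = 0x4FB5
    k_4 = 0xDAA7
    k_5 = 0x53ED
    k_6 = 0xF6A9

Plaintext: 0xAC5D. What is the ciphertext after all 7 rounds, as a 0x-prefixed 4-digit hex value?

s_0 = plaintext = 0xAC5D
s_1 = Round(s_0, k_0) = 0x5DBA
s_2 = Round(s_1, k_1) = 0xBA64
s_3 = Round(s_2, k_2) = 0x6421
s_4 = Round(s_3, k_3) = 0x2148
s_5 = Round(s_4, k_4) = 0x4868
s_6 = Round(s_5, k_5) = 0x683D
s_7 = Round(s_6, k_6) = 0x3D44

0x3D44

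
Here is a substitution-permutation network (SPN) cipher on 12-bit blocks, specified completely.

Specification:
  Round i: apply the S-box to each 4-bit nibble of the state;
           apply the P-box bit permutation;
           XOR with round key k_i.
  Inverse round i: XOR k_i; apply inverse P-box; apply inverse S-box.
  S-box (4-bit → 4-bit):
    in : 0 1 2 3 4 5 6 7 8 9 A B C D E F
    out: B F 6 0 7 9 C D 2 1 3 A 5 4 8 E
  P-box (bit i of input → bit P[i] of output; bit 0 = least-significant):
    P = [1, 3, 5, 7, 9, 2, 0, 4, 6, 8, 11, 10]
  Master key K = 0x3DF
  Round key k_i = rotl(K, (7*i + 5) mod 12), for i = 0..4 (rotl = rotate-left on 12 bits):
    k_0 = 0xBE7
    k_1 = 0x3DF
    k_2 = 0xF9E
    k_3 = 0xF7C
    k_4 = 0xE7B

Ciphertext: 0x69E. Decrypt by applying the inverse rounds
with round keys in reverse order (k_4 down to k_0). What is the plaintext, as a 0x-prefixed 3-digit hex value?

0x8BE

s_0 = ciphertext = 0x69E
s_1 = InvRound(s_0, k_4) = 0xC26
s_2 = InvRound(s_1, k_3) = 0xA5A
s_3 = InvRound(s_2, k_2) = 0x08E
s_4 = InvRound(s_3, k_1) = 0xA73
s_5 = InvRound(s_4, k_0) = 0x8BE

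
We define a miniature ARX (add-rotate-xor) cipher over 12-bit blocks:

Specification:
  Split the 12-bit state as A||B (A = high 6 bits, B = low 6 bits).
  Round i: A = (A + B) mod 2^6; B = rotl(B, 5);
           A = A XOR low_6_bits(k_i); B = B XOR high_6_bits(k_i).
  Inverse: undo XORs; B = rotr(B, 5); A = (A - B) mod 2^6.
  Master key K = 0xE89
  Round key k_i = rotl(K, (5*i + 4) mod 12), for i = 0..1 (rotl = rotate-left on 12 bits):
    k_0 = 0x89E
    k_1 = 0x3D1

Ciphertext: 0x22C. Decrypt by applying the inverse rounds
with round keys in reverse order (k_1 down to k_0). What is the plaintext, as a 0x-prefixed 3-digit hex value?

0x04B

s_0 = ciphertext = 0x22C
s_1 = InvRound(s_0, k_1) = 0x487
s_2 = InvRound(s_1, k_0) = 0x04B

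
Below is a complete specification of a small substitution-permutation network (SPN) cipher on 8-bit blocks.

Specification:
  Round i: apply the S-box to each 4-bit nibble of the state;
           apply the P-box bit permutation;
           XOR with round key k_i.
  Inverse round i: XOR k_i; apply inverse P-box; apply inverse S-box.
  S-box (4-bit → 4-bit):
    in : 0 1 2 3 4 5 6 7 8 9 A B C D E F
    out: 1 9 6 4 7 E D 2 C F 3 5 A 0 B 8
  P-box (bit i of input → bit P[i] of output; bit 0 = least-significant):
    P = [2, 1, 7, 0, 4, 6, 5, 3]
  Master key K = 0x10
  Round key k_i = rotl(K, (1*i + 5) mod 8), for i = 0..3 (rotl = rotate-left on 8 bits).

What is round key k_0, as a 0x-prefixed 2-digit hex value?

0x02

K = 0x10
k_0 = rotl(K, (1*0+5) mod 8) = rotl(K, 5) = 0x02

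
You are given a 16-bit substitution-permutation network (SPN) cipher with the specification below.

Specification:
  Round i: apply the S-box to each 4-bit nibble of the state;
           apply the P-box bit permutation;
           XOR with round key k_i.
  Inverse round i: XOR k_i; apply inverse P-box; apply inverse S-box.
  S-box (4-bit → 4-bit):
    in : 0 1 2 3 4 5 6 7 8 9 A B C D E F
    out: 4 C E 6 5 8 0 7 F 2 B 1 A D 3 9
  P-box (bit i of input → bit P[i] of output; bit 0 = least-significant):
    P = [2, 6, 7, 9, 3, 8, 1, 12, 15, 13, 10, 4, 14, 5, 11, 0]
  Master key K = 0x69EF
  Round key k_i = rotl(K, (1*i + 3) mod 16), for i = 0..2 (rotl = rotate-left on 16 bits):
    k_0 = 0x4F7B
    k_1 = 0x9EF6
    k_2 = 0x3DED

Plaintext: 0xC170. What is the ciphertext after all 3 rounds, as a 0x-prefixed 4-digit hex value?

s_0 = plaintext = 0xC170
s_1 = Round(s_0, k_0) = 0x4AC0
s_2 = Round(s_1, k_1) = 0x6766
s_3 = Round(s_2, k_2) = 0x99ED

0x99ED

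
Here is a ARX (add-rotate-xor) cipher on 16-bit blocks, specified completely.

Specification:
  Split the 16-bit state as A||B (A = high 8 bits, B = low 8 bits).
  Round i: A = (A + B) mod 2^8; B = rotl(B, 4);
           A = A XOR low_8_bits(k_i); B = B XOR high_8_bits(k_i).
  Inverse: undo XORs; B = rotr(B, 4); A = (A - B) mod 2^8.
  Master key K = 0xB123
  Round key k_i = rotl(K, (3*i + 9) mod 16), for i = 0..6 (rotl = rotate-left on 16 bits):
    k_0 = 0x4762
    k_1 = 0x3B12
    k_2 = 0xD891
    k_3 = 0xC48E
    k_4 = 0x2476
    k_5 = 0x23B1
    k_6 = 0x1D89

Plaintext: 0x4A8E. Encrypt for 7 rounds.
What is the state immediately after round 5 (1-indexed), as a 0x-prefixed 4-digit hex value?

s_0 = plaintext = 0x4A8E
s_1 = Round(s_0, k_0) = 0xBAAF
s_2 = Round(s_1, k_1) = 0x7BC1
s_3 = Round(s_2, k_2) = 0xADC4
s_4 = Round(s_3, k_3) = 0xFF88
s_5 = Round(s_4, k_4) = 0xF1AC
s_6 = Round(s_5, k_5) = 0x2CE9
s_7 = Round(s_6, k_6) = 0x9C83

0xF1AC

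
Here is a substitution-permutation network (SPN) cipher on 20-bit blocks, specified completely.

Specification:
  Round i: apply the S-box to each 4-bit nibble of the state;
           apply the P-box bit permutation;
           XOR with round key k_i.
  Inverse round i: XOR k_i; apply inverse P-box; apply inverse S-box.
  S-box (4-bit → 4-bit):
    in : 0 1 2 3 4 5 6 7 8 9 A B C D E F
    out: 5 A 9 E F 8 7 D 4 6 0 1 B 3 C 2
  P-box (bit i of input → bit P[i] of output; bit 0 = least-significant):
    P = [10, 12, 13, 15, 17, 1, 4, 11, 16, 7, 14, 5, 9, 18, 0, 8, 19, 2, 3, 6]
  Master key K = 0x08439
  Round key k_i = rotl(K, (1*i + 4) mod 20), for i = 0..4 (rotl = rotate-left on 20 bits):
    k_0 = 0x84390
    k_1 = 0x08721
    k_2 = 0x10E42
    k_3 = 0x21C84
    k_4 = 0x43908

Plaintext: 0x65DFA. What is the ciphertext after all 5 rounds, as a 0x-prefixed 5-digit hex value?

0xAF8DF

s_0 = plaintext = 0x65DFA
s_1 = Round(s_0, k_0) = 0x1421E
s_2 = Round(s_1, k_1) = 0x52C46
s_3 = Round(s_2, k_2) = 0x231B0
s_4 = Round(s_3, k_3) = 0xC3965
s_5 = Round(s_4, k_4) = 0xAF8DF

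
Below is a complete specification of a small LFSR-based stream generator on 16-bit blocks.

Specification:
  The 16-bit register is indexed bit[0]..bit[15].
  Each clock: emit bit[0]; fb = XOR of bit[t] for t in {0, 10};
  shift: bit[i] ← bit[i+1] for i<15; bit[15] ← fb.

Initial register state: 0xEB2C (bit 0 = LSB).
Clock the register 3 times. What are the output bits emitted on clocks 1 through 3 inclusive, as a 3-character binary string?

001

reg_0 = 0xEB2C
clock 1: out=0, reg = 0x7596
clock 2: out=0, reg = 0xBACB
clock 3: out=1, reg = 0xDD65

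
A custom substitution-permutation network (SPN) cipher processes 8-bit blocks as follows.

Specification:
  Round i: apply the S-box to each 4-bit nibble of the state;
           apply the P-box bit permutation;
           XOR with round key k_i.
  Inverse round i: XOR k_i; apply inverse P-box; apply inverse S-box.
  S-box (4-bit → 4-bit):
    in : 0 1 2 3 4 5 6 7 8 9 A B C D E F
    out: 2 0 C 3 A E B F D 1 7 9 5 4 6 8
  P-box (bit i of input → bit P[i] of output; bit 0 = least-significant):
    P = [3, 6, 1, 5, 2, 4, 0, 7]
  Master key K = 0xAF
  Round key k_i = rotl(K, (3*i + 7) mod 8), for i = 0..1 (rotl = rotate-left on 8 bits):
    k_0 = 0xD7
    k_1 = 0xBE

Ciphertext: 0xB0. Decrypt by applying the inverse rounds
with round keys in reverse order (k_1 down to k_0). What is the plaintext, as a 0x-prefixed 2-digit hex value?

0xDA

s_0 = ciphertext = 0xB0
s_1 = InvRound(s_0, k_1) = 0x9C
s_2 = InvRound(s_1, k_0) = 0xDA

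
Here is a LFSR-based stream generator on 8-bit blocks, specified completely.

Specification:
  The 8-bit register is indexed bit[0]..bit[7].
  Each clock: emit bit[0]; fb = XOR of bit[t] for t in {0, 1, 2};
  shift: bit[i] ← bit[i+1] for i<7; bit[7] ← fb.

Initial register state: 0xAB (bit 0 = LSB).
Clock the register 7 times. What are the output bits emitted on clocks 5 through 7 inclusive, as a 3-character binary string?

reg_0 = 0xAB
clock 1: out=1, reg = 0x55
clock 2: out=1, reg = 0x2A
clock 3: out=0, reg = 0x95
clock 4: out=1, reg = 0x4A
clock 5: out=0, reg = 0xA5
clock 6: out=1, reg = 0x52
clock 7: out=0, reg = 0xA9

010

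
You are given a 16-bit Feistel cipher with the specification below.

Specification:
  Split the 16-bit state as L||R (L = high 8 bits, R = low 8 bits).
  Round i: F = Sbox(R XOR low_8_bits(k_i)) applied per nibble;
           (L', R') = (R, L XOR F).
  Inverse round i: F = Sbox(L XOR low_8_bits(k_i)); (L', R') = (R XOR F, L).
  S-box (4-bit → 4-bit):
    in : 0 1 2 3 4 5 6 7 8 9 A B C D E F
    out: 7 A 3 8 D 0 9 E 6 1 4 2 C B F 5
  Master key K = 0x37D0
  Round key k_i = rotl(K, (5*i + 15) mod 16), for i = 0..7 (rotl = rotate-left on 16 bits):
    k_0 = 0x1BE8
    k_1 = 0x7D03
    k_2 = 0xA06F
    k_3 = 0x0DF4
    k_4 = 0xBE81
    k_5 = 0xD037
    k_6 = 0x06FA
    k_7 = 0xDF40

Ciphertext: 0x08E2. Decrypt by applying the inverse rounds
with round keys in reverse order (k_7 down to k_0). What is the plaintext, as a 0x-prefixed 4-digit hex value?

s_0 = ciphertext = 0x08E2
s_1 = InvRound(s_0, k_7) = 0x3408
s_2 = InvRound(s_1, k_6) = 0xC734
s_3 = InvRound(s_2, k_5) = 0x63C7
s_4 = InvRound(s_3, k_4) = 0x3463
s_5 = InvRound(s_4, k_3) = 0xA434
s_6 = InvRound(s_5, k_2) = 0xF6A4
s_7 = InvRound(s_6, k_1) = 0xF4F6
s_8 = InvRound(s_7, k_0) = 0x5AF4

0x5AF4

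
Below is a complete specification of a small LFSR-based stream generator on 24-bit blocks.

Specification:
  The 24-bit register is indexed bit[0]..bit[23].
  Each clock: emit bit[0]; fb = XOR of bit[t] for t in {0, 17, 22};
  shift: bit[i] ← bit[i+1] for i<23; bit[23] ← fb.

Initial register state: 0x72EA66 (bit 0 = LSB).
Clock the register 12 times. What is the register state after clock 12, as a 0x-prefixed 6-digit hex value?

0x84672E

reg_0 = 0x72EA66
clock 1: out=0, reg = 0x397533
clock 2: out=1, reg = 0x9CBA99
clock 3: out=1, reg = 0xCE5D4C
clock 4: out=0, reg = 0x672EA6
clock 5: out=0, reg = 0x339753
clock 6: out=1, reg = 0x19CBA9
clock 7: out=1, reg = 0x8CE5D4
clock 8: out=0, reg = 0x4672EA
clock 9: out=0, reg = 0x233975
clock 10: out=1, reg = 0x119CBA
clock 11: out=0, reg = 0x08CE5D
clock 12: out=1, reg = 0x84672E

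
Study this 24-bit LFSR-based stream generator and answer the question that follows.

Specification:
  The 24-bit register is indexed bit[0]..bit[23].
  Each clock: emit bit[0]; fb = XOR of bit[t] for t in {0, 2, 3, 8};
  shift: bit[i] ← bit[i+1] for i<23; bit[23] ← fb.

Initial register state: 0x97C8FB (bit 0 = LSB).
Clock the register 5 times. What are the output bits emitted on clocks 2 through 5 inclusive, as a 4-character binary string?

reg_0 = 0x97C8FB
clock 1: out=1, reg = 0x4BE47D
clock 2: out=1, reg = 0xA5F23E
clock 3: out=0, reg = 0x52F91F
clock 4: out=1, reg = 0x297C8F
clock 5: out=1, reg = 0x94BE47

1011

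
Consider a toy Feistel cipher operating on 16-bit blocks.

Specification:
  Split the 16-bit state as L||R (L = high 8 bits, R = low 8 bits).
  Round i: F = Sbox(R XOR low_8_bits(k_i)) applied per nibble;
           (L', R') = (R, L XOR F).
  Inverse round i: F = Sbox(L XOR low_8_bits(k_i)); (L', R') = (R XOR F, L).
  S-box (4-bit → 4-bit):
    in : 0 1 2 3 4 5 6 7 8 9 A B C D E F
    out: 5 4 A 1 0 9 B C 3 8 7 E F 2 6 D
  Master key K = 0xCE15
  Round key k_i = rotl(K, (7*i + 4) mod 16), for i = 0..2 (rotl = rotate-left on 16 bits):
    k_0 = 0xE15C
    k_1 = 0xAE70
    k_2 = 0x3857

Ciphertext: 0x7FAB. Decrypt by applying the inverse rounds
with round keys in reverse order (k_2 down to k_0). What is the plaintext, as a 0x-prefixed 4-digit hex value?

s_0 = ciphertext = 0x7FAB
s_1 = InvRound(s_0, k_2) = 0x087F
s_2 = InvRound(s_1, k_1) = 0xBC08
s_3 = InvRound(s_2, k_0) = 0x6DBC

0x6DBC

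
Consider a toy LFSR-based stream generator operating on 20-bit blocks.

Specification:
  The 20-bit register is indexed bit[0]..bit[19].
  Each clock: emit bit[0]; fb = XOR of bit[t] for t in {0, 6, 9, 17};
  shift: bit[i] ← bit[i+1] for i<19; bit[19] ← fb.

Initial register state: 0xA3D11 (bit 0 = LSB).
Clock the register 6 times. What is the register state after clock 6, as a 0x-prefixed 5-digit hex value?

reg_0 = 0xA3D11
clock 1: out=1, reg = 0x51E88
clock 2: out=0, reg = 0xA8F44
clock 3: out=0, reg = 0xD47A2
clock 4: out=0, reg = 0xEA3D1
clock 5: out=1, reg = 0x751E8
clock 6: out=0, reg = 0x3A8F4

0x3A8F4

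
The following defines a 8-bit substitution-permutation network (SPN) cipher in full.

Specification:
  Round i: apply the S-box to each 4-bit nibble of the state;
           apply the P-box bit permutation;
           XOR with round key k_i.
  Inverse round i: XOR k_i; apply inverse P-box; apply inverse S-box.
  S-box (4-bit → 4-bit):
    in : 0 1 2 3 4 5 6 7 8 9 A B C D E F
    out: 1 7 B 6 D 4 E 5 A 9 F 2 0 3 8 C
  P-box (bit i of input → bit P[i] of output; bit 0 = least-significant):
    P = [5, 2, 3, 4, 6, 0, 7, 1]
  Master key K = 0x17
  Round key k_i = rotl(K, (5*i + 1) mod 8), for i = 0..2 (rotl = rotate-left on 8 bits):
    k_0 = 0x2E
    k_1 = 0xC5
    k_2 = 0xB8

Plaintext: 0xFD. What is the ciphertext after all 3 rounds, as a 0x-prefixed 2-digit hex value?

0xCD

s_0 = plaintext = 0xFD
s_1 = Round(s_0, k_0) = 0x88
s_2 = Round(s_1, k_1) = 0xD2
s_3 = Round(s_2, k_2) = 0xCD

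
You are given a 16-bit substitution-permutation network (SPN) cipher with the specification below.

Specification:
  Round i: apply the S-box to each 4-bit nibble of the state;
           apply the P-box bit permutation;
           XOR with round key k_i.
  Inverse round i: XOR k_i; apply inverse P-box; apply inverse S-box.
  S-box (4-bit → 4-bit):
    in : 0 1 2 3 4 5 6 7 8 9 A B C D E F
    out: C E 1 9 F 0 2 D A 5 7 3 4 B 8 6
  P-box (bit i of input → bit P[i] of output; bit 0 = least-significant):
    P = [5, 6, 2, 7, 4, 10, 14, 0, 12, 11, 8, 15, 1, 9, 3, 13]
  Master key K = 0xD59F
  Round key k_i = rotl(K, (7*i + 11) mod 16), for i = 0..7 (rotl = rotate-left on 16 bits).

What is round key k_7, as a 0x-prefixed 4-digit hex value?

K = 0xD59F
k_0 = rotl(K, (7*0+11) mod 16) = rotl(K, 11) = 0xFEAC
k_1 = rotl(K, (7*1+11) mod 16) = rotl(K, 2) = 0x567F
k_2 = rotl(K, (7*2+11) mod 16) = rotl(K, 9) = 0x3FAB
k_3 = rotl(K, (7*3+11) mod 16) = rotl(K, 0) = 0xD59F
k_4 = rotl(K, (7*4+11) mod 16) = rotl(K, 7) = 0xCFEA
k_5 = rotl(K, (7*5+11) mod 16) = rotl(K, 14) = 0xF567
k_6 = rotl(K, (7*6+11) mod 16) = rotl(K, 5) = 0xB3FA
k_7 = rotl(K, (7*7+11) mod 16) = rotl(K, 12) = 0xFD59

0xFD59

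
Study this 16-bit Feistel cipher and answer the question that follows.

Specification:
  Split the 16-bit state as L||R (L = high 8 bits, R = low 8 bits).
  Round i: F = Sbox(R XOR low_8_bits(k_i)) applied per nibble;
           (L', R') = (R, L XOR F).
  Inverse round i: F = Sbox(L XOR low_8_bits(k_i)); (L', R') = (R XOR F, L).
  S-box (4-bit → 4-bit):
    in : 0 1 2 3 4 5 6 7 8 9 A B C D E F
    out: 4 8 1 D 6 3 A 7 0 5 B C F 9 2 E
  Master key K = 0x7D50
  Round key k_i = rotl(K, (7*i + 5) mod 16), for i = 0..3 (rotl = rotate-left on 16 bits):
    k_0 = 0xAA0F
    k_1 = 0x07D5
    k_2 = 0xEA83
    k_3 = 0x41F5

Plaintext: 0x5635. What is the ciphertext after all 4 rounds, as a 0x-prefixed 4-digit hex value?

0x8774

s_0 = plaintext = 0x5635
s_1 = Round(s_0, k_0) = 0x358D
s_2 = Round(s_1, k_1) = 0x8D05
s_3 = Round(s_2, k_2) = 0x0587
s_4 = Round(s_3, k_3) = 0x8774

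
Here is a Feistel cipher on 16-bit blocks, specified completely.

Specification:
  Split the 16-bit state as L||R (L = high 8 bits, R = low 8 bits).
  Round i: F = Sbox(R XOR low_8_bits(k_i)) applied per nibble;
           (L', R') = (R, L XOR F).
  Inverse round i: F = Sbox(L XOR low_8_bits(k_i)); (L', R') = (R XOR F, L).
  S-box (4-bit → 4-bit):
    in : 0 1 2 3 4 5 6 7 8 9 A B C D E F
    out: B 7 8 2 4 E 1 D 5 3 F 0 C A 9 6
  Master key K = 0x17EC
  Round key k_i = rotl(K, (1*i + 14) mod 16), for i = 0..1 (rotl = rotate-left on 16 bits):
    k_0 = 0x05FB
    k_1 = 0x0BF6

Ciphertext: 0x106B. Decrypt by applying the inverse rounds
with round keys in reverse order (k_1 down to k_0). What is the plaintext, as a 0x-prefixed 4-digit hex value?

0xA7FA

s_0 = ciphertext = 0x106B
s_1 = InvRound(s_0, k_1) = 0xFA10
s_2 = InvRound(s_1, k_0) = 0xA7FA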